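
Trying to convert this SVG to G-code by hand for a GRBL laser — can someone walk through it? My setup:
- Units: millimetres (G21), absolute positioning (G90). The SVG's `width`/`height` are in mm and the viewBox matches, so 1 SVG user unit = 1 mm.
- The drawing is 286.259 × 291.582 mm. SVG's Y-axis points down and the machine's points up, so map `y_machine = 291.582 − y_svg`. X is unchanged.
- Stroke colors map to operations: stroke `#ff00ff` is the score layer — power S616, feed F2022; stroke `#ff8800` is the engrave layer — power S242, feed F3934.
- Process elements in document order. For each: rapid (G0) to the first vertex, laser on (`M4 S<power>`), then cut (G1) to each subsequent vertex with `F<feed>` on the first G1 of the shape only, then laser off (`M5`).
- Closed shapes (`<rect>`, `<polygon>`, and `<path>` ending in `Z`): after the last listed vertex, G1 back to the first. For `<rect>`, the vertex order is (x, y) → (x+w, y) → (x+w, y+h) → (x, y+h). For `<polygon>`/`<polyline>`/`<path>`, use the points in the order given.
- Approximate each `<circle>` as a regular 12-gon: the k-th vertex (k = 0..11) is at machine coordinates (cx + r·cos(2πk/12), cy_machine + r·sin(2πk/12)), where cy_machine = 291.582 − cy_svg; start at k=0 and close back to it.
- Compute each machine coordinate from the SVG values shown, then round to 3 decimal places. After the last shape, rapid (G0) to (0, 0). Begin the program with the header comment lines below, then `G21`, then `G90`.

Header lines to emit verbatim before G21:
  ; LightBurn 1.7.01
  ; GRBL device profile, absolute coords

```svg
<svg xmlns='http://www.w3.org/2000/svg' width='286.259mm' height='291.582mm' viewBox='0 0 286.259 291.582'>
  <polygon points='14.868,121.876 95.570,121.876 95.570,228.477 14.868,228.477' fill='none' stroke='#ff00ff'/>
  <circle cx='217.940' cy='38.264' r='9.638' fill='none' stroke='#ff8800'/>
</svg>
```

; LightBurn 1.7.01
; GRBL device profile, absolute coords
G21
G90
G0 X14.868 Y169.706
M4 S616
G1 X95.570 Y169.706 F2022
G1 X95.570 Y63.105
G1 X14.868 Y63.105
G1 X14.868 Y169.706
M5
G0 X227.578 Y253.318
M4 S242
G1 X226.287 Y258.137 F3934
G1 X222.759 Y261.665
G1 X217.940 Y262.956
G1 X213.121 Y261.665
G1 X209.593 Y258.137
G1 X208.302 Y253.318
G1 X209.593 Y248.499
G1 X213.121 Y244.971
G1 X217.940 Y243.680
G1 X222.759 Y244.971
G1 X226.287 Y248.499
G1 X227.578 Y253.318
M5
G0 X0.000 Y0.000

Since the viewBox matches the mm dimensions, user units are millimetres directly. The only transform is the Y-flip y_m = 291.582 − y_svg.

Shape 1 is a rectangle drawn with `<polygon>`. Its stroke #ff00ff means score at S616, F2022. After flipping Y the toolpath is (14.868,169.706) → (95.570,169.706) → (95.570,63.105) → (14.868,63.105) → (14.868,169.706), returning to the start.

Shape 2 is a circle drawn with `<circle>`. Its stroke #ff8800 means engrave at S242, F3934. After flipping Y the toolpath is (227.578,253.318) → (226.287,258.137) → (222.759,261.665) → (217.940,262.956) → (213.121,261.665) → (209.593,258.137) → (208.302,253.318) → (209.593,248.499) → (213.121,244.971) → (217.940,243.680) → (222.759,244.971) → (226.287,248.499) → (227.578,253.318), returning to the start.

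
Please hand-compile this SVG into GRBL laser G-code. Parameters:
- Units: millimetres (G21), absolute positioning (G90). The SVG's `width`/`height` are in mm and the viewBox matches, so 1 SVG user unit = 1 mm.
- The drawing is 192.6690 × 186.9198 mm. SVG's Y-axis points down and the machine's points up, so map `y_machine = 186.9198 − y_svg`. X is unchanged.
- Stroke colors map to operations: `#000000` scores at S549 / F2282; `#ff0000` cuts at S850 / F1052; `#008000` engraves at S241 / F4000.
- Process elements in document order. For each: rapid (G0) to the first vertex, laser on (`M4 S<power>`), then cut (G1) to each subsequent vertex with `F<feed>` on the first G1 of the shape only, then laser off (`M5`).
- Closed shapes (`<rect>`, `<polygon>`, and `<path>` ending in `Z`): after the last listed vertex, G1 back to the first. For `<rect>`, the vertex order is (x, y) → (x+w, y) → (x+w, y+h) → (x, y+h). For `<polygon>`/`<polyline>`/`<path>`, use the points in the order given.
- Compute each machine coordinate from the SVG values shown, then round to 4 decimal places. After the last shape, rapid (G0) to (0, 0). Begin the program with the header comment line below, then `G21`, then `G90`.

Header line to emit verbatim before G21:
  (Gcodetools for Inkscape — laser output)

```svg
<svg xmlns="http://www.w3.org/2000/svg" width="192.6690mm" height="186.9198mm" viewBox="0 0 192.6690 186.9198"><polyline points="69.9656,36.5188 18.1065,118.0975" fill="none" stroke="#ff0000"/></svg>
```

Since the viewBox matches the mm dimensions, user units are millimetres directly. The only transform is the Y-flip y_m = 186.9198 − y_svg.

Shape 1 is a line segment drawn with `<polyline>`. Its stroke #ff0000 means cut at S850, F1052. After flipping Y the toolpath is (69.9656,150.4010) → (18.1065,68.8223).

(Gcodetools for Inkscape — laser output)
G21
G90
G0 X69.9656 Y150.4010
M4 S850
G1 X18.1065 Y68.8223 F1052
M5
G0 X0.0000 Y0.0000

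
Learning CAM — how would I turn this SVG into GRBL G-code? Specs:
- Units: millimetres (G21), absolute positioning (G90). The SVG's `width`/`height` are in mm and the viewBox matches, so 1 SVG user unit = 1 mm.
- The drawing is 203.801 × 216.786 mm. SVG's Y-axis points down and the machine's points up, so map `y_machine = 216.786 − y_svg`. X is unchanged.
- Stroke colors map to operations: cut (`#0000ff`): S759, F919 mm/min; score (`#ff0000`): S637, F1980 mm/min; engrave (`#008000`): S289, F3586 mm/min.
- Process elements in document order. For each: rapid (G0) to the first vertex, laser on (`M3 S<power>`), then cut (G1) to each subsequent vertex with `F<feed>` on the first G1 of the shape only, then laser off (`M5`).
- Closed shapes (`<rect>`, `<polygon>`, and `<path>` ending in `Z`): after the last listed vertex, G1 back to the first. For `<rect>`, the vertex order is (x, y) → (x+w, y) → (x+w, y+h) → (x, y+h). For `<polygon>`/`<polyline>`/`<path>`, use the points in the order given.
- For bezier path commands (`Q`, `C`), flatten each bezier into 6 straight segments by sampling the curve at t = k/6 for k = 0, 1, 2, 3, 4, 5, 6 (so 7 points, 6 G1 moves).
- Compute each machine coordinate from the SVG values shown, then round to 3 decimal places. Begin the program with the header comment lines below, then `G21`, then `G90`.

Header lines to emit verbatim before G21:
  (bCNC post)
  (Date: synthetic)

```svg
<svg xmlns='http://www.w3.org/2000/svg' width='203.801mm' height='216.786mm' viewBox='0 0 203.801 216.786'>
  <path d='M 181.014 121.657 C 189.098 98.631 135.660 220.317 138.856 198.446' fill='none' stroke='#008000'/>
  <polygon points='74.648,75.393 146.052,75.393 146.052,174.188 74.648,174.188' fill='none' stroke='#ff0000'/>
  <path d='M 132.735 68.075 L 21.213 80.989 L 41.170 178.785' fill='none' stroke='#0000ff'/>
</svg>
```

(bCNC post)
(Date: synthetic)
G21
G90
G0 X181.014 Y95.129
M3 S289
G1 X180.476 Y95.917 F3586
G1 X172.967 Y80.594
G1 X161.768 Y57.168
G1 X150.162 Y33.645
G1 X141.430 Y18.033
G1 X138.856 Y18.340
M5
G0 X74.648 Y141.393
M3 S637
G1 X146.052 Y141.393 F1980
G1 X146.052 Y42.598
G1 X74.648 Y42.598
G1 X74.648 Y141.393
M5
G0 X132.735 Y148.711
M3 S759
G1 X21.213 Y135.797 F919
G1 X41.170 Y38.001
M5

1 u = 1 mm; y_m = 216.786 − y.

[1] `<path>` cubic bezier, #008000→engrave S289 F3586: (181.014,95.129) → (180.476,95.917) → (172.967,80.594) → (161.768,57.168) → (150.162,33.645) → (141.430,18.033) → (138.856,18.340)

[2] `<polygon>` rectangle, #ff0000→score S637 F1980: (74.648,141.393) → (146.052,141.393) → (146.052,42.598) → (74.648,42.598) → (74.648,141.393) (closed)

[3] `<path>` open polyline, #0000ff→cut S759 F919: (132.735,148.711) → (21.213,135.797) → (41.170,38.001)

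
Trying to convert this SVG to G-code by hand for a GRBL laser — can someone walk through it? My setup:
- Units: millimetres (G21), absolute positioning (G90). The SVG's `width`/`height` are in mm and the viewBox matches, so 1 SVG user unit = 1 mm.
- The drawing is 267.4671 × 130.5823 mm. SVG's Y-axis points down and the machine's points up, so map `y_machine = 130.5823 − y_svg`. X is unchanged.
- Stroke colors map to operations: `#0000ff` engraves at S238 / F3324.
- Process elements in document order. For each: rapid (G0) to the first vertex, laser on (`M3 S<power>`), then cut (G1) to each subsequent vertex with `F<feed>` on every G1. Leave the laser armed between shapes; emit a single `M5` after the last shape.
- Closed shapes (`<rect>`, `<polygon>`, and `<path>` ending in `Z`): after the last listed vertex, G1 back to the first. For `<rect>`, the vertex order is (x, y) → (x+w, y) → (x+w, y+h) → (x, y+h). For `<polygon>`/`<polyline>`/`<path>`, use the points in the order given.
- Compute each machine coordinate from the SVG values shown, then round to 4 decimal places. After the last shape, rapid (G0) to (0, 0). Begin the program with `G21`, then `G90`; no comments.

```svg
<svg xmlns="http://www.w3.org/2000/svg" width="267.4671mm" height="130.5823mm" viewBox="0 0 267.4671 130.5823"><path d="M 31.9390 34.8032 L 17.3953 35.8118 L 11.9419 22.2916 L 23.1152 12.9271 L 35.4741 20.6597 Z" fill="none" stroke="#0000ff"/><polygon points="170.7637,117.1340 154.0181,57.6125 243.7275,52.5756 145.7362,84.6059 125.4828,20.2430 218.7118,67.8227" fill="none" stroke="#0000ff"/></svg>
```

Since the viewBox matches the mm dimensions, user units are millimetres directly. The only transform is the Y-flip y_m = 130.5823 − y_svg.

Shape 1 is a regular polygon drawn with `<path>`. Its stroke #0000ff means engrave at S238, F3324. After flipping Y the toolpath is (31.9390,95.7791) → (17.3953,94.7705) → (11.9419,108.2907) → (23.1152,117.6552) → (35.4741,109.9226) → (31.9390,95.7791), returning to the start.

Shape 2 is a closed polygon drawn with `<polygon>`. Its stroke #0000ff means engrave at S238, F3324. After flipping Y the toolpath is (170.7637,13.4483) → (154.0181,72.9698) → (243.7275,78.0067) → (145.7362,45.9764) → (125.4828,110.3393) → (218.7118,62.7596) → (170.7637,13.4483), returning to the start.

G21
G90
G0 X31.9390 Y95.7791
M3 S238
G1 X17.3953 Y94.7705 F3324
G1 X11.9419 Y108.2907 F3324
G1 X23.1152 Y117.6552 F3324
G1 X35.4741 Y109.9226 F3324
G1 X31.9390 Y95.7791 F3324
G0 X170.7637 Y13.4483
M3 S238
G1 X154.0181 Y72.9698 F3324
G1 X243.7275 Y78.0067 F3324
G1 X145.7362 Y45.9764 F3324
G1 X125.4828 Y110.3393 F3324
G1 X218.7118 Y62.7596 F3324
G1 X170.7637 Y13.4483 F3324
M5
G0 X0.0000 Y0.0000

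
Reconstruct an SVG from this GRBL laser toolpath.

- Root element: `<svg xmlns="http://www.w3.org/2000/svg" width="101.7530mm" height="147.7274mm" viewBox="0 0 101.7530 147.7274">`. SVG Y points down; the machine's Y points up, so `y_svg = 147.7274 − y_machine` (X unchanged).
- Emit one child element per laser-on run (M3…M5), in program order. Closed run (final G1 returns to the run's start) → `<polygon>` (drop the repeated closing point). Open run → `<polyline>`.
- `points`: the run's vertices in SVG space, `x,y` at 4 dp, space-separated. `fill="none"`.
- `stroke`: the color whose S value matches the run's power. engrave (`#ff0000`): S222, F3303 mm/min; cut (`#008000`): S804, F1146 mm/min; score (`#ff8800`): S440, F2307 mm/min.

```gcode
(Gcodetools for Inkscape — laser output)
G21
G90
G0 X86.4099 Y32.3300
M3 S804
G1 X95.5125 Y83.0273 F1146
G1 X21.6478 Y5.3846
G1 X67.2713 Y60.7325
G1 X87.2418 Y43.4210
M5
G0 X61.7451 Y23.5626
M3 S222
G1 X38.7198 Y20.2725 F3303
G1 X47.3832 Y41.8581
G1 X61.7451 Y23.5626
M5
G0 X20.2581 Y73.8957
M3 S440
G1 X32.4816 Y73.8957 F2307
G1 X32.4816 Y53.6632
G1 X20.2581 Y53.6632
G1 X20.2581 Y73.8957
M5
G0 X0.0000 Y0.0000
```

<svg xmlns="http://www.w3.org/2000/svg" width="101.7530mm" height="147.7274mm" viewBox="0 0 101.7530 147.7274">
  <polyline points="86.4099,115.3974 95.5125,64.7001 21.6478,142.3428 67.2713,86.9949 87.2418,104.3064" fill="none" stroke="#008000"/>
  <polygon points="61.7451,124.1648 38.7198,127.4549 47.3832,105.8693" fill="none" stroke="#ff0000"/>
  <polygon points="20.2581,73.8317 32.4816,73.8317 32.4816,94.0642 20.2581,94.0642" fill="none" stroke="#ff8800"/>
</svg>

Machine Y-up, SVG Y-down with viewBox height 147.7274, so y_svg = 147.7274 − y_machine; X carries over.

Run 1: S804 ⇒ cut layer `#008000`. The run is open, so emit a `<polyline>` with points (Y-flipped): 86.4099,115.3974 95.5125,64.7001 21.6478,142.3428 67.2713,86.9949 87.2418,104.3064.

Run 2: power S222 maps to stroke `#ff0000` (engrave). The run returns to its start, so emit a `<polygon>` with points (Y-flipped): 61.7451,124.1648 38.7198,127.4549 47.3832,105.8693.

Run 3: S440 ⇒ score layer `#ff8800`. The run returns to its start, so emit a `<polygon>` with points (Y-flipped): 20.2581,73.8317 32.4816,73.8317 32.4816,94.0642 20.2581,94.0642.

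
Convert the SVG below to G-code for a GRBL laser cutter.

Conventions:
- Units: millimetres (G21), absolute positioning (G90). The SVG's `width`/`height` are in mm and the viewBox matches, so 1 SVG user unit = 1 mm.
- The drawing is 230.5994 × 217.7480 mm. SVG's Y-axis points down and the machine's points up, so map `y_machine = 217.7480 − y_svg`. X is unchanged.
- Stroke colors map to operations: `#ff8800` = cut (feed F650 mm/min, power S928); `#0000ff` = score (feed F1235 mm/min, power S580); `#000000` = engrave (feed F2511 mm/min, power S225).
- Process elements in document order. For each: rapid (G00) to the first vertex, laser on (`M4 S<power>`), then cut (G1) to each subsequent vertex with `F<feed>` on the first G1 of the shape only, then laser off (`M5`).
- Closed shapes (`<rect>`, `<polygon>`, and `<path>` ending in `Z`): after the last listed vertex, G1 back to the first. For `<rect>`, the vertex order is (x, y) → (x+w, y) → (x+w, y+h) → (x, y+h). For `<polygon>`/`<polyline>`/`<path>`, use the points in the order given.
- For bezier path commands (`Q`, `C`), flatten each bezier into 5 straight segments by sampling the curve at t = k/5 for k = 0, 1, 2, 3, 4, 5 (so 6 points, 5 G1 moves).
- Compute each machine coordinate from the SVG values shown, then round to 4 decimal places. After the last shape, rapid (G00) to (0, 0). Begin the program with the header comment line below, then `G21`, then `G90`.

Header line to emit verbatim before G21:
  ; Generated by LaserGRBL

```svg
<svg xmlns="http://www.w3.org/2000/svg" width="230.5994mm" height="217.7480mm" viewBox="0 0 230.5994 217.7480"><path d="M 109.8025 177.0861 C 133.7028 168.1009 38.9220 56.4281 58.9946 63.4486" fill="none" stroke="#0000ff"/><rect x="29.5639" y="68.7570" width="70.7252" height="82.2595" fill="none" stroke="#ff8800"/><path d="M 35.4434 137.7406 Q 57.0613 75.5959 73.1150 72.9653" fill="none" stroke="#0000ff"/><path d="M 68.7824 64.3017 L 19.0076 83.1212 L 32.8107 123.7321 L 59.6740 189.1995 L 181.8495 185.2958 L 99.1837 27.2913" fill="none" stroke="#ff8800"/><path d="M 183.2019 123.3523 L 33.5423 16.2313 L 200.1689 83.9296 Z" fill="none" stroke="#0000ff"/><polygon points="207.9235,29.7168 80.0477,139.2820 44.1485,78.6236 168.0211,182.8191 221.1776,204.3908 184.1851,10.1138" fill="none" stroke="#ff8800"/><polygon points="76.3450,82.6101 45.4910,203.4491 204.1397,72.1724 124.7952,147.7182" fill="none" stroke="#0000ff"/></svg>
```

Since the viewBox matches the mm dimensions, user units are millimetres directly. The only transform is the Y-flip y_m = 217.7480 − y_svg.

Shape 1 is a cubic bezier drawn with `<path>`. Its stroke #0000ff means score at S580, F1235. After flipping Y the toolpath is (109.8025,40.6619) → (111.7692,56.6045) → (96.4621,86.5658) → (75.0909,119.9196) → (58.8652,146.0396) → (58.9946,154.2994).

Shape 2 is a rectangle drawn with `<rect>`. Its stroke #ff8800 means cut at S928, F650. After flipping Y the toolpath is (29.5639,148.9910) → (100.2891,148.9910) → (100.2891,66.7315) → (29.5639,66.7315) → (29.5639,148.9910), returning to the start.

Shape 3 is a quadratic bezier drawn with `<path>`. Its stroke #0000ff means score at S580, F1235. After flipping Y the toolpath is (35.4434,80.0074) → (43.8680,102.4847) → (51.8474,120.2009) → (59.3818,133.1560) → (66.4710,141.3499) → (73.1150,144.7827).

Shape 4 is a open polyline drawn with `<path>`. Its stroke #ff8800 means cut at S928, F650. After flipping Y the toolpath is (68.7824,153.4463) → (19.0076,134.6268) → (32.8107,94.0159) → (59.6740,28.5485) → (181.8495,32.4522) → (99.1837,190.4567).

Shape 5 is a closed polygon drawn with `<path>`. Its stroke #0000ff means score at S580, F1235. After flipping Y the toolpath is (183.2019,94.3957) → (33.5423,201.5167) → (200.1689,133.8184) → (183.2019,94.3957), returning to the start.

Shape 6 is a closed polygon drawn with `<polygon>`. Its stroke #ff8800 means cut at S928, F650. After flipping Y the toolpath is (207.9235,188.0312) → (80.0477,78.4660) → (44.1485,139.1244) → (168.0211,34.9289) → (221.1776,13.3572) → (184.1851,207.6342) → (207.9235,188.0312), returning to the start.

Shape 7 is a closed polygon drawn with `<polygon>`. Its stroke #0000ff means score at S580, F1235. After flipping Y the toolpath is (76.3450,135.1379) → (45.4910,14.2989) → (204.1397,145.5756) → (124.7952,70.0298) → (76.3450,135.1379), returning to the start.

; Generated by LaserGRBL
G21
G90
G00 X109.8025 Y40.6619
M4 S580
G1 X111.7692 Y56.6045 F1235
G1 X96.4621 Y86.5658
G1 X75.0909 Y119.9196
G1 X58.8652 Y146.0396
G1 X58.9946 Y154.2994
M5
G00 X29.5639 Y148.9910
M4 S928
G1 X100.2891 Y148.9910 F650
G1 X100.2891 Y66.7315
G1 X29.5639 Y66.7315
G1 X29.5639 Y148.9910
M5
G00 X35.4434 Y80.0074
M4 S580
G1 X43.8680 Y102.4847 F1235
G1 X51.8474 Y120.2009
G1 X59.3818 Y133.1560
G1 X66.4710 Y141.3499
G1 X73.1150 Y144.7827
M5
G00 X68.7824 Y153.4463
M4 S928
G1 X19.0076 Y134.6268 F650
G1 X32.8107 Y94.0159
G1 X59.6740 Y28.5485
G1 X181.8495 Y32.4522
G1 X99.1837 Y190.4567
M5
G00 X183.2019 Y94.3957
M4 S580
G1 X33.5423 Y201.5167 F1235
G1 X200.1689 Y133.8184
G1 X183.2019 Y94.3957
M5
G00 X207.9235 Y188.0312
M4 S928
G1 X80.0477 Y78.4660 F650
G1 X44.1485 Y139.1244
G1 X168.0211 Y34.9289
G1 X221.1776 Y13.3572
G1 X184.1851 Y207.6342
G1 X207.9235 Y188.0312
M5
G00 X76.3450 Y135.1379
M4 S580
G1 X45.4910 Y14.2989 F1235
G1 X204.1397 Y145.5756
G1 X124.7952 Y70.0298
G1 X76.3450 Y135.1379
M5
G00 X0.0000 Y0.0000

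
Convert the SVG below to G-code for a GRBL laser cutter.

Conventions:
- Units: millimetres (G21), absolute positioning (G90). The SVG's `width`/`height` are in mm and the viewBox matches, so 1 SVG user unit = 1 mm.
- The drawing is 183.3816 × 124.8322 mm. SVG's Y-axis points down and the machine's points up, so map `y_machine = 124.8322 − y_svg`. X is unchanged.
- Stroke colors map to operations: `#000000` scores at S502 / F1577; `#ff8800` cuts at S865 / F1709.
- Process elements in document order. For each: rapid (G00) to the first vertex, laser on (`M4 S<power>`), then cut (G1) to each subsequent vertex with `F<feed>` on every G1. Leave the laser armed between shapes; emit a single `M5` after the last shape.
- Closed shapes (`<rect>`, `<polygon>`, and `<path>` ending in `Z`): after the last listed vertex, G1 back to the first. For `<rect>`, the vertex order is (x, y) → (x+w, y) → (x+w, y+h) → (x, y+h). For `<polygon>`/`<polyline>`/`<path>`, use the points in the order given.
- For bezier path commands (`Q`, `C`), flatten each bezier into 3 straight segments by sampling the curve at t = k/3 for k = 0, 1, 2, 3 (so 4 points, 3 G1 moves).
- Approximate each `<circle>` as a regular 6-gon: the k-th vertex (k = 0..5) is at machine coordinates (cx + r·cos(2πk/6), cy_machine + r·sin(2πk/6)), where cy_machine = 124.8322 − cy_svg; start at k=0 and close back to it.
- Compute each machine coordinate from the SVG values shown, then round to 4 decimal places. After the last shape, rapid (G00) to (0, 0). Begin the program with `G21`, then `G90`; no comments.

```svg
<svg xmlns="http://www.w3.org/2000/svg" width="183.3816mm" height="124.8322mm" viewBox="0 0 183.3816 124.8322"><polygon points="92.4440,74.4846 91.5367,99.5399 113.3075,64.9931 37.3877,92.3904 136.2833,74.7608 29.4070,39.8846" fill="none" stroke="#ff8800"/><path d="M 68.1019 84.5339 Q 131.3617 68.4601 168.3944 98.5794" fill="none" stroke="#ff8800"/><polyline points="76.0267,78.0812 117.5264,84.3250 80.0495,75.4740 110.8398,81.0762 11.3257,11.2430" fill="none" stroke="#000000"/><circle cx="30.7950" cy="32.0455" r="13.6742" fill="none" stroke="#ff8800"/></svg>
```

Since the viewBox matches the mm dimensions, user units are millimetres directly. The only transform is the Y-flip y_m = 124.8322 − y_svg.

Shape 1 is a closed polygon drawn with `<polygon>`. Its stroke #ff8800 means cut at S865, F1709. After flipping Y the toolpath is (92.4440,50.3476) → (91.5367,25.2923) → (113.3075,59.8391) → (37.3877,32.4418) → (136.2833,50.0714) → (29.4070,84.9476) → (92.4440,50.3476), returning to the start.

Shape 2 is a quadratic bezier drawn with `<path>`. Its stroke #ff8800 means cut at S865, F1709. After flipping Y the toolpath is (68.1019,40.2983) → (107.3610,45.8816) → (140.7918,41.1998) → (168.3944,26.2528).

Shape 3 is a open polyline drawn with `<polyline>`. Its stroke #000000 means score at S502, F1577. After flipping Y the toolpath is (76.0267,46.7510) → (117.5264,40.5072) → (80.0495,49.3582) → (110.8398,43.7560) → (11.3257,113.5892).

Shape 4 is a circle drawn with `<circle>`. Its stroke #ff8800 means cut at S865, F1709. After flipping Y the toolpath is (44.4692,92.7867) → (37.6321,104.6289) → (23.9579,104.6289) → (17.1208,92.7867) → (23.9579,80.9445) → (37.6321,80.9445) → (44.4692,92.7867), returning to the start.

G21
G90
G00 X92.4440 Y50.3476
M4 S865
G1 X91.5367 Y25.2923 F1709
G1 X113.3075 Y59.8391 F1709
G1 X37.3877 Y32.4418 F1709
G1 X136.2833 Y50.0714 F1709
G1 X29.4070 Y84.9476 F1709
G1 X92.4440 Y50.3476 F1709
G00 X68.1019 Y40.2983
M4 S865
G1 X107.3610 Y45.8816 F1709
G1 X140.7918 Y41.1998 F1709
G1 X168.3944 Y26.2528 F1709
G00 X76.0267 Y46.7510
M4 S502
G1 X117.5264 Y40.5072 F1577
G1 X80.0495 Y49.3582 F1577
G1 X110.8398 Y43.7560 F1577
G1 X11.3257 Y113.5892 F1577
G00 X44.4692 Y92.7867
M4 S865
G1 X37.6321 Y104.6289 F1709
G1 X23.9579 Y104.6289 F1709
G1 X17.1208 Y92.7867 F1709
G1 X23.9579 Y80.9445 F1709
G1 X37.6321 Y80.9445 F1709
G1 X44.4692 Y92.7867 F1709
M5
G00 X0.0000 Y0.0000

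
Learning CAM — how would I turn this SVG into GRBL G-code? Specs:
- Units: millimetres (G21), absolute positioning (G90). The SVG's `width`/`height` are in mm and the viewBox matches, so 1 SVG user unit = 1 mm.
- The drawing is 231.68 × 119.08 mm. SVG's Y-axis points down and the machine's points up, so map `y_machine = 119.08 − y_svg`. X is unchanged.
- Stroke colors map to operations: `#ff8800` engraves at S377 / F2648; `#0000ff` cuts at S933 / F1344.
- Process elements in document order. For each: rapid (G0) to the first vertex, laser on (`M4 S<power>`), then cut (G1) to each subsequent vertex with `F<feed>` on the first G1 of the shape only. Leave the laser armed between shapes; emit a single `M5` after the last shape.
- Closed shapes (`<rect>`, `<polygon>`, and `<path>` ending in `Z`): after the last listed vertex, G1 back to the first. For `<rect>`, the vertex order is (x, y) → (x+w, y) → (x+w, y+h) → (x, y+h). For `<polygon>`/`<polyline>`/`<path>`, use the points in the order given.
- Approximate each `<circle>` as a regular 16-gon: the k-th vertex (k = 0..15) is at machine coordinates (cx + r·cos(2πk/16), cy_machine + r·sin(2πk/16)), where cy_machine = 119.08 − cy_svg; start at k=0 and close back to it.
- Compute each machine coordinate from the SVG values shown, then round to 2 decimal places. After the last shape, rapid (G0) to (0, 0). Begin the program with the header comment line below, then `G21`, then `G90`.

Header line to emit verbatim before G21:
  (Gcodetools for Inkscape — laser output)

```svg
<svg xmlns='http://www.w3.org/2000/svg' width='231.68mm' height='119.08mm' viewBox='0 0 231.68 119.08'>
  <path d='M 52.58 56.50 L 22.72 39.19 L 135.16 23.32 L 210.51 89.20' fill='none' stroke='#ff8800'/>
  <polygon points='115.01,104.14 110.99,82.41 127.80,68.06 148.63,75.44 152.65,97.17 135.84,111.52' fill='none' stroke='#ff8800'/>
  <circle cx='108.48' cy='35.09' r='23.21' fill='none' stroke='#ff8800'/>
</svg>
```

viewBox `0 0 231.68 119.08` with mm width/height → 1 unit = 1 mm. Flip: y_m = 119.08 − y_svg.

**Shape 1** — `<path>` open polyline, stroke `#ff8800` → engrave (S377, F2648). Machine vertices: (52.58,62.58) → (22.72,79.89) → (135.16,95.76) → (210.51,29.88). Open path.

**Shape 2** — `<polygon>` regular polygon, stroke `#ff8800` → engrave (S377, F2648). Machine vertices: (115.01,14.94) → (110.99,36.67) → (127.80,51.02) → (148.63,43.64) → (152.65,21.91) → (135.84,7.56) → (115.01,14.94). Closed: final G1 returns to the first vertex.

**Shape 3** — `<circle>` circle, stroke `#ff8800` → engrave (S377, F2648). Machine vertices: (131.69,83.99) → (129.92,92.87) → (124.89,100.40) → (117.36,105.43) → (108.48,107.20) → (99.60,105.43) → (92.07,100.40) → (87.04,92.87) → (85.27,83.99) → (87.04,75.11) → (92.07,67.58) → (99.60,62.55) → (108.48,60.78) → (117.36,62.55) → (124.89,67.58) → (129.92,75.11) → (131.69,83.99). Closed: final G1 returns to the first vertex.

(Gcodetools for Inkscape — laser output)
G21
G90
G0 X52.58 Y62.58
M4 S377
G1 X22.72 Y79.89 F2648
G1 X135.16 Y95.76
G1 X210.51 Y29.88
G0 X115.01 Y14.94
M4 S377
G1 X110.99 Y36.67 F2648
G1 X127.80 Y51.02
G1 X148.63 Y43.64
G1 X152.65 Y21.91
G1 X135.84 Y7.56
G1 X115.01 Y14.94
G0 X131.69 Y83.99
M4 S377
G1 X129.92 Y92.87 F2648
G1 X124.89 Y100.40
G1 X117.36 Y105.43
G1 X108.48 Y107.20
G1 X99.60 Y105.43
G1 X92.07 Y100.40
G1 X87.04 Y92.87
G1 X85.27 Y83.99
G1 X87.04 Y75.11
G1 X92.07 Y67.58
G1 X99.60 Y62.55
G1 X108.48 Y60.78
G1 X117.36 Y62.55
G1 X124.89 Y67.58
G1 X129.92 Y75.11
G1 X131.69 Y83.99
M5
G0 X0.00 Y0.00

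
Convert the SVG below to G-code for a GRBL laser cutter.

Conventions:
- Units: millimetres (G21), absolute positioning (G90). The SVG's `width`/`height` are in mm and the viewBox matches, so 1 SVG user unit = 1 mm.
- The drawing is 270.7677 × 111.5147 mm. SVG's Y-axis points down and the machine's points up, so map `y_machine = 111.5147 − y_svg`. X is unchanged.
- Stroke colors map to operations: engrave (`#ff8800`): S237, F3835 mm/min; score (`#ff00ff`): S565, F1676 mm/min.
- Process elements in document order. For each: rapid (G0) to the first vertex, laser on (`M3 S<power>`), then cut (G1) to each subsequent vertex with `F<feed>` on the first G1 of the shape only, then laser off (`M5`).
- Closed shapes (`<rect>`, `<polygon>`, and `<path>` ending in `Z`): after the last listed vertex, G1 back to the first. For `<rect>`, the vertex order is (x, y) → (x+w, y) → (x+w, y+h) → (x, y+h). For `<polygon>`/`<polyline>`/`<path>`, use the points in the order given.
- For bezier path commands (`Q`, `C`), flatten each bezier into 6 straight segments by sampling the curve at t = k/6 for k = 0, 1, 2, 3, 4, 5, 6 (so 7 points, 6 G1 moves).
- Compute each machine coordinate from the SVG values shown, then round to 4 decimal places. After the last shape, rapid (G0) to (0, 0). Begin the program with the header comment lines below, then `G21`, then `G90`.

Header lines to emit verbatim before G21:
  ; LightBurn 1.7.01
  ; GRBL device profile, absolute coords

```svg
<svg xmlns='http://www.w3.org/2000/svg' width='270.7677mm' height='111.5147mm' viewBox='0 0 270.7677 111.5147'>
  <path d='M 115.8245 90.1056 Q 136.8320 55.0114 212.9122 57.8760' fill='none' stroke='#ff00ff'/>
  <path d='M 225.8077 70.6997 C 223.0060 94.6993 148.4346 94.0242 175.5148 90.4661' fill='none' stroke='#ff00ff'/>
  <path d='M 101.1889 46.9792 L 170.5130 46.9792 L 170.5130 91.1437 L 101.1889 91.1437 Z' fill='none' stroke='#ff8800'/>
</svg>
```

; LightBurn 1.7.01
; GRBL device profile, absolute coords
G21
G90
G0 X115.8245 Y21.4091
M3 S565
G1 X124.3568 Y32.0528 F1676
G1 X135.9487 Y40.5876
G1 X150.6002 Y47.0136
G1 X168.3113 Y51.3308
G1 X189.0819 Y53.5392
G1 X212.9122 Y53.6387
M5
G0 X225.8077 Y40.8150
M3 S565
G1 X219.2289 Y30.7705 F1676
G1 X205.5058 Y24.2332
G1 X189.4555 Y20.5977
G1 X175.8955 Y19.2586
G1 X169.6428 Y19.6107
G1 X175.5148 Y21.0486
M5
G0 X101.1889 Y64.5355
M3 S237
G1 X170.5130 Y64.5355 F3835
G1 X170.5130 Y20.3710
G1 X101.1889 Y20.3710
G1 X101.1889 Y64.5355
M5
G0 X0.0000 Y0.0000

viewBox `0 0 270.7677 111.5147` with mm width/height → 1 unit = 1 mm. Flip: y_m = 111.5147 − y_svg.

**Shape 1** — `<path>` quadratic bezier, stroke `#ff00ff` → score (S565, F1676). Control points (SVG): P0=(115.8245,90.1056), P1=(136.8320,55.0114), P2=(212.9122,57.8760); sampled at t=k/6. Machine vertices: (115.8245,21.4091) → (124.3568,32.0528) → (135.9487,40.5876) → (150.6002,47.0136) → (168.3113,51.3308) → (189.0819,53.5392) → (212.9122,53.6387). Open path.

**Shape 2** — `<path>` cubic bezier, stroke `#ff00ff` → score (S565, F1676). Control points (SVG): P0=(225.8077,70.6997), P1=(223.0060,94.6993), P2=(148.4346,94.0242), P3=(175.5148,90.4661); sampled at t=k/6. Machine vertices: (225.8077,40.8150) → (219.2289,30.7705) → (205.5058,24.2332) → (189.4555,20.5977) → (175.8955,19.2586) → (169.6428,19.6107) → (175.5148,21.0486). Open path.

**Shape 3** — `<path>` rectangle, stroke `#ff8800` → engrave (S237, F3835). Machine vertices: (101.1889,64.5355) → (170.5130,64.5355) → (170.5130,20.3710) → (101.1889,20.3710) → (101.1889,64.5355). Closed: final G1 returns to the first vertex.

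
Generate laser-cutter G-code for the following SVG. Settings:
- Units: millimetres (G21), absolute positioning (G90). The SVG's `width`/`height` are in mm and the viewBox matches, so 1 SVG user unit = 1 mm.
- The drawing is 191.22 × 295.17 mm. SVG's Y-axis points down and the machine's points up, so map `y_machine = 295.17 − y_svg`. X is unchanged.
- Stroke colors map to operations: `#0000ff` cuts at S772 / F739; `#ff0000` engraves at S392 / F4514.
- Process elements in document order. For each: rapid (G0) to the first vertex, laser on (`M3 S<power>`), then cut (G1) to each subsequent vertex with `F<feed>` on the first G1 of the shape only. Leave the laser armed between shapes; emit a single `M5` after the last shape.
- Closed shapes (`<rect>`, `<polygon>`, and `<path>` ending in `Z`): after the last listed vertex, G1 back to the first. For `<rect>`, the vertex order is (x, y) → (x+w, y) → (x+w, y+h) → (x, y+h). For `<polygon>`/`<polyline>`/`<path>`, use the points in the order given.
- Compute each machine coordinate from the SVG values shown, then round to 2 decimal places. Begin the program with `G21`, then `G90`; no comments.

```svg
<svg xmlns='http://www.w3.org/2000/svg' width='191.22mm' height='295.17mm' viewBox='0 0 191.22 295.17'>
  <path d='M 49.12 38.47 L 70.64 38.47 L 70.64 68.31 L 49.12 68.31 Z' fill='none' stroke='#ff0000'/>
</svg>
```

viewBox `0 0 191.22 295.17` with mm width/height → 1 unit = 1 mm. Flip: y_m = 295.17 − y_svg.

**Shape 1** — `<path>` rectangle, stroke `#ff0000` → engrave (S392, F4514). Machine vertices: (49.12,256.70) → (70.64,256.70) → (70.64,226.86) → (49.12,226.86) → (49.12,256.70). Closed: final G1 returns to the first vertex.

G21
G90
G0 X49.12 Y256.70
M3 S392
G1 X70.64 Y256.70 F4514
G1 X70.64 Y226.86
G1 X49.12 Y226.86
G1 X49.12 Y256.70
M5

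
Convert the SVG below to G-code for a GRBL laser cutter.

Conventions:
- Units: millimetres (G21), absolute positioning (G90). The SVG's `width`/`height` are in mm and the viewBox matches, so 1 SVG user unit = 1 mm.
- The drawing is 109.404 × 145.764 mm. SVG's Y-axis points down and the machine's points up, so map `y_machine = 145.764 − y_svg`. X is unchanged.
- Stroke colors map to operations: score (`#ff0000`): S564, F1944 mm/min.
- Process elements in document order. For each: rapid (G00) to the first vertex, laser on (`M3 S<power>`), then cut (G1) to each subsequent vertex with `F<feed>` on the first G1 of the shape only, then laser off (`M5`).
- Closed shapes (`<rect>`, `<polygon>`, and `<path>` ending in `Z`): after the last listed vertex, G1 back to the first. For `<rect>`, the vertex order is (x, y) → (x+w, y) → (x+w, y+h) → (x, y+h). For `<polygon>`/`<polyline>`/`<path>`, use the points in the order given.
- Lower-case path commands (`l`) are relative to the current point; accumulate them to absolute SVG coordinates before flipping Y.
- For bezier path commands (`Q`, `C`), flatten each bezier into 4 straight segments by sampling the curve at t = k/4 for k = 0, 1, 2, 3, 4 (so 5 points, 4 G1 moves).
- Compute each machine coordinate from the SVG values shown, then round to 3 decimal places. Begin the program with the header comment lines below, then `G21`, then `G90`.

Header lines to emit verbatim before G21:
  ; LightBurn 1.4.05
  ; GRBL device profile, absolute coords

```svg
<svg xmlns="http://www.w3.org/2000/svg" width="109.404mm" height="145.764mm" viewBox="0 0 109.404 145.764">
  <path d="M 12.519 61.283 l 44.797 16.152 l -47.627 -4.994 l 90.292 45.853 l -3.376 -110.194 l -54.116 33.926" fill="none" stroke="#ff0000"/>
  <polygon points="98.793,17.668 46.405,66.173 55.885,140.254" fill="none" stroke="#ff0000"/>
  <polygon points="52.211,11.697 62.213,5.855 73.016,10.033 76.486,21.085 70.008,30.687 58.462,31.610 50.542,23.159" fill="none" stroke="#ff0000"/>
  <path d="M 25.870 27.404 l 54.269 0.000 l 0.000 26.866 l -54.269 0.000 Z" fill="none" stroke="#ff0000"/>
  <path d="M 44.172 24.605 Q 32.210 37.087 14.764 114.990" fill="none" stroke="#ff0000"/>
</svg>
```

1 u = 1 mm; y_m = 145.764 − y.

[1] `<path>` open polyline, #ff0000→score S564 F1944: (12.519,84.481) → (57.316,68.329) → (9.689,73.323) → (99.981,27.470) → (96.605,137.664) → (42.489,103.738)

[2] `<polygon>` closed polygon, #ff0000→score S564 F1944: (98.793,128.096) → (46.405,79.591) → (55.885,5.510) → (98.793,128.096) (closed)

[3] `<polygon>` regular polygon, #ff0000→score S564 F1944: (52.211,134.067) → (62.213,139.909) → (73.016,135.731) → (76.486,124.679) → (70.008,115.077) → (58.462,114.154) → (50.542,122.605) → (52.211,134.067) (closed)

[4] `<path>` rectangle, #ff0000→score S564 F1944: (25.870,118.360) → (80.139,118.360) → (80.139,91.494) → (25.870,91.494) → (25.870,118.360) (closed)

[5] `<path>` quadratic bezier, #ff0000→score S564 F1944: (44.172,121.159) → (37.848,110.829) → (30.839,92.322) → (23.144,65.637) → (14.764,30.774)

; LightBurn 1.4.05
; GRBL device profile, absolute coords
G21
G90
G00 X12.519 Y84.481
M3 S564
G1 X57.316 Y68.329 F1944
G1 X9.689 Y73.323
G1 X99.981 Y27.470
G1 X96.605 Y137.664
G1 X42.489 Y103.738
M5
G00 X98.793 Y128.096
M3 S564
G1 X46.405 Y79.591 F1944
G1 X55.885 Y5.510
G1 X98.793 Y128.096
M5
G00 X52.211 Y134.067
M3 S564
G1 X62.213 Y139.909 F1944
G1 X73.016 Y135.731
G1 X76.486 Y124.679
G1 X70.008 Y115.077
G1 X58.462 Y114.154
G1 X50.542 Y122.605
G1 X52.211 Y134.067
M5
G00 X25.870 Y118.360
M3 S564
G1 X80.139 Y118.360 F1944
G1 X80.139 Y91.494
G1 X25.870 Y91.494
G1 X25.870 Y118.360
M5
G00 X44.172 Y121.159
M3 S564
G1 X37.848 Y110.829 F1944
G1 X30.839 Y92.322
G1 X23.144 Y65.637
G1 X14.764 Y30.774
M5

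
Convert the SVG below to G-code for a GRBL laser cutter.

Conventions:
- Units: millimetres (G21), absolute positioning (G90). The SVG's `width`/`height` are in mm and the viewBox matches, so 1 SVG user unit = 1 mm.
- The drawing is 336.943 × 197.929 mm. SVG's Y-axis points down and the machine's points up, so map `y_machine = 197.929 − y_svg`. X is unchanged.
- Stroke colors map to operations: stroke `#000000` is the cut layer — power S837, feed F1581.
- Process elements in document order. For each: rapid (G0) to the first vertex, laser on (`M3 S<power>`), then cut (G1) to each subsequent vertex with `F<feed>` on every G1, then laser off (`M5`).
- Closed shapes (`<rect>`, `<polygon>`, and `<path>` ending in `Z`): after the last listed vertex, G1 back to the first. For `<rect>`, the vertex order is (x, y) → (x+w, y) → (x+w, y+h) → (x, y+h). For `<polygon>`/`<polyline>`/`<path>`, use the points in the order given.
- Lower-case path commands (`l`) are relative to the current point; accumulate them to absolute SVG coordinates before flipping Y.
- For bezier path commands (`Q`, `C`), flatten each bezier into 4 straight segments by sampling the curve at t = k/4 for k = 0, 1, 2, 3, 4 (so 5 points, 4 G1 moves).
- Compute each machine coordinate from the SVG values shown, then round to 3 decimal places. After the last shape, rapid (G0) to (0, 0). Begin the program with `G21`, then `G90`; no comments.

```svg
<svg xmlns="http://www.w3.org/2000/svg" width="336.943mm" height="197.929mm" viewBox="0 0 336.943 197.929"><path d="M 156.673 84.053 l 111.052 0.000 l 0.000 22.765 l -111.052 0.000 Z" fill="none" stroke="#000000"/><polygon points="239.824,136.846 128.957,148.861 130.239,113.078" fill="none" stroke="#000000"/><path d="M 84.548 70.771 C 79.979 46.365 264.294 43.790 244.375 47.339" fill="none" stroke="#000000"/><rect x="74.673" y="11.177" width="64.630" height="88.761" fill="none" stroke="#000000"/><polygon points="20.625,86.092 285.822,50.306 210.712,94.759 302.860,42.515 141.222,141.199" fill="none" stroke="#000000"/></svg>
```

Since the viewBox matches the mm dimensions, user units are millimetres directly. The only transform is the Y-flip y_m = 197.929 − y_svg.

Shape 1 is a rectangle drawn with `<path>`. Its stroke #000000 means cut at S837, F1581. After flipping Y the toolpath is (156.673,113.876) → (267.725,113.876) → (267.725,91.111) → (156.673,91.111) → (156.673,113.876), returning to the start.

Shape 2 is a closed polygon drawn with `<polygon>`. Its stroke #000000 means cut at S837, F1581. After flipping Y the toolpath is (239.824,61.083) → (128.957,49.068) → (130.239,84.851) → (239.824,61.083), returning to the start.

Shape 3 is a cubic bezier drawn with `<path>`. Its stroke #000000 means cut at S837, F1581. After flipping Y the toolpath is (84.548,127.158) → (110.395,141.615) → (170.218,149.357) → (227.163,151.858) → (244.375,150.590).

Shape 4 is a rectangle drawn with `<rect>`. Its stroke #000000 means cut at S837, F1581. After flipping Y the toolpath is (74.673,186.752) → (139.303,186.752) → (139.303,97.991) → (74.673,97.991) → (74.673,186.752), returning to the start.

Shape 5 is a closed polygon drawn with `<polygon>`. Its stroke #000000 means cut at S837, F1581. After flipping Y the toolpath is (20.625,111.837) → (285.822,147.623) → (210.712,103.170) → (302.860,155.414) → (141.222,56.730) → (20.625,111.837), returning to the start.

G21
G90
G0 X156.673 Y113.876
M3 S837
G1 X267.725 Y113.876 F1581
G1 X267.725 Y91.111 F1581
G1 X156.673 Y91.111 F1581
G1 X156.673 Y113.876 F1581
M5
G0 X239.824 Y61.083
M3 S837
G1 X128.957 Y49.068 F1581
G1 X130.239 Y84.851 F1581
G1 X239.824 Y61.083 F1581
M5
G0 X84.548 Y127.158
M3 S837
G1 X110.395 Y141.615 F1581
G1 X170.218 Y149.357 F1581
G1 X227.163 Y151.858 F1581
G1 X244.375 Y150.590 F1581
M5
G0 X74.673 Y186.752
M3 S837
G1 X139.303 Y186.752 F1581
G1 X139.303 Y97.991 F1581
G1 X74.673 Y97.991 F1581
G1 X74.673 Y186.752 F1581
M5
G0 X20.625 Y111.837
M3 S837
G1 X285.822 Y147.623 F1581
G1 X210.712 Y103.170 F1581
G1 X302.860 Y155.414 F1581
G1 X141.222 Y56.730 F1581
G1 X20.625 Y111.837 F1581
M5
G0 X0.000 Y0.000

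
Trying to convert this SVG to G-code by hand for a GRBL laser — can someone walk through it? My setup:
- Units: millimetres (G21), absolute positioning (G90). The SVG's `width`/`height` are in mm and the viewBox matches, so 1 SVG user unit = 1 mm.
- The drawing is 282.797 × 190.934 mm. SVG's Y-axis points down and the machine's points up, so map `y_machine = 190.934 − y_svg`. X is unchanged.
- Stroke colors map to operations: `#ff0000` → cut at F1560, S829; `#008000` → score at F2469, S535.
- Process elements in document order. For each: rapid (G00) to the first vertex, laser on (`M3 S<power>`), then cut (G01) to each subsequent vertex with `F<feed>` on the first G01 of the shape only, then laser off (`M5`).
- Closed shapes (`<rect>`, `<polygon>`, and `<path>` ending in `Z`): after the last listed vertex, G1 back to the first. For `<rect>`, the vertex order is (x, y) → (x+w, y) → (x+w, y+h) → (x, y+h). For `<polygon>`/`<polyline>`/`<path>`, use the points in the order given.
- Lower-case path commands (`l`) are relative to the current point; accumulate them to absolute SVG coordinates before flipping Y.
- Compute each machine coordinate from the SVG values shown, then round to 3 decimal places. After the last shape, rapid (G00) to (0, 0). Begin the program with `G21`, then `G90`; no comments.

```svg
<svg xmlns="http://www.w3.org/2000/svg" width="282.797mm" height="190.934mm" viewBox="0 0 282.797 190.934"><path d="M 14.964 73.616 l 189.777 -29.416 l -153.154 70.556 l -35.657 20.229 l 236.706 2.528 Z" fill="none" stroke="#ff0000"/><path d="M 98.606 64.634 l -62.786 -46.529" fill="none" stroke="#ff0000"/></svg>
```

viewBox `0 0 282.797 190.934` with mm width/height → 1 unit = 1 mm. Flip: y_m = 190.934 − y_svg.

**Shape 1** — `<path>` closed polygon, stroke `#ff0000` → cut (S829, F1560). Machine vertices: (14.964,117.318) → (204.741,146.734) → (51.587,76.178) → (15.930,55.949) → (252.636,53.421) → (14.964,117.318). Closed: final G1 returns to the first vertex.

**Shape 2** — `<path>` line segment, stroke `#ff0000` → cut (S829, F1560). Machine vertices: (98.606,126.300) → (35.820,172.829). Open path.

G21
G90
G00 X14.964 Y117.318
M3 S829
G01 X204.741 Y146.734 F1560
G01 X51.587 Y76.178
G01 X15.930 Y55.949
G01 X252.636 Y53.421
G01 X14.964 Y117.318
M5
G00 X98.606 Y126.300
M3 S829
G01 X35.820 Y172.829 F1560
M5
G00 X0.000 Y0.000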